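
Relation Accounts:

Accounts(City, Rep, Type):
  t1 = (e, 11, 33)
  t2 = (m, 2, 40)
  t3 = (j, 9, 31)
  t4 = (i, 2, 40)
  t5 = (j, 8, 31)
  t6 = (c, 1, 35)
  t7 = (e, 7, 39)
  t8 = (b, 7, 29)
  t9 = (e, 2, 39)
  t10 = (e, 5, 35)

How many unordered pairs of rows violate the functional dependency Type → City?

2

Type=40: violating pairs (2,4) — 1 pair.
Type=31: all 2 rows agree on City — 0 pairs.
Type=35: violating pairs (6,10) — 1 pair.
Type=39: all 2 rows agree on City — 0 pairs.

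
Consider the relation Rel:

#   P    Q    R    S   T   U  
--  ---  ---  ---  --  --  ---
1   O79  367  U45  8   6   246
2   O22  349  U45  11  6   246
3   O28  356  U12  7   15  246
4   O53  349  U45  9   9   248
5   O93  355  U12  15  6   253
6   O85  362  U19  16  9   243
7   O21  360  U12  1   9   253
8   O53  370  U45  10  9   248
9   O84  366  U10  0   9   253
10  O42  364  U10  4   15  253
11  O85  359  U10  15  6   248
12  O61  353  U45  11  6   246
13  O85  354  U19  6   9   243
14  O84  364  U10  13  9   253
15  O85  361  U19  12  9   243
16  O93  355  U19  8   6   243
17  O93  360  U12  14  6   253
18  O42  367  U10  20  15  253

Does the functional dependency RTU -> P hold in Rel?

(R=U45, T=6, U=246): rows 1, 2, 12 → P takes values {O79, O22, O61} — violation
(R=U12, T=15, U=246): row 3 → P = O28 ✓
(R=U45, T=9, U=248): rows 4, 8 → P = O53, O53 ✓
(R=U12, T=6, U=253): rows 5, 17 → P = O93, O93 ✓
(R=U19, T=9, U=243): rows 6, 13, 15 → P = O85, O85, O85 ✓
(R=U12, T=9, U=253): row 7 → P = O21 ✓
(R=U10, T=9, U=253): rows 9, 14 → P = O84, O84 ✓
(R=U10, T=15, U=253): rows 10, 18 → P = O42, O42 ✓
(R=U10, T=6, U=248): row 11 → P = O85 ✓
(R=U19, T=6, U=243): row 16 → P = O93 ✓
Two rows agree on RTU but differ on P, so RTU -> P does not hold.

No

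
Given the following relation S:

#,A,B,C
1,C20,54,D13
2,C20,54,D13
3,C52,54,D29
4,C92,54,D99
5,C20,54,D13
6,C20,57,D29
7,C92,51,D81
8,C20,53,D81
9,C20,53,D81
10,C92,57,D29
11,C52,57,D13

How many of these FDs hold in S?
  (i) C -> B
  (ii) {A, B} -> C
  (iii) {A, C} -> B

2

(i) C -> B: C=D13: rows 1, 2, 5, 11 → B takes values {54, 57} — violation; C=D29: rows 3, 6, 10 → B takes values {54, 57} — violation; C=D81: rows 7, 8, 9 → B takes values {51, 53} — violation — fails.
(ii) {A, B} -> C: every LHS value maps to a single RHS value — holds.
(iii) {A, C} -> B: every LHS value maps to a single RHS value — holds.
2 of the 3 dependencies hold.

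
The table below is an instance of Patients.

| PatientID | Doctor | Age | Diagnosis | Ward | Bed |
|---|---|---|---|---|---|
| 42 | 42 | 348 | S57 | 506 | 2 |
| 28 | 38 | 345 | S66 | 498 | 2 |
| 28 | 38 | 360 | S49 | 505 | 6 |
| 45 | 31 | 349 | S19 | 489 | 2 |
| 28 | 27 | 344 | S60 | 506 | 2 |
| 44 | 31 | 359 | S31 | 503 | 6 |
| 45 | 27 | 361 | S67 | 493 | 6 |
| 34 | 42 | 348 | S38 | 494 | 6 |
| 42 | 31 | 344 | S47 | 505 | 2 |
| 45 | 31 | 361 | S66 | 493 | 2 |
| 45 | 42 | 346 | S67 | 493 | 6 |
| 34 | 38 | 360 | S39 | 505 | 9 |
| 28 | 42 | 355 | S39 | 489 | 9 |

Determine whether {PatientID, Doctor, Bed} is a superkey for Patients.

No

Two distinct rows share (PatientID=45, Doctor=31, Bed=2), so {PatientID, Doctor, Bed} does not determine every attribute — not a superkey.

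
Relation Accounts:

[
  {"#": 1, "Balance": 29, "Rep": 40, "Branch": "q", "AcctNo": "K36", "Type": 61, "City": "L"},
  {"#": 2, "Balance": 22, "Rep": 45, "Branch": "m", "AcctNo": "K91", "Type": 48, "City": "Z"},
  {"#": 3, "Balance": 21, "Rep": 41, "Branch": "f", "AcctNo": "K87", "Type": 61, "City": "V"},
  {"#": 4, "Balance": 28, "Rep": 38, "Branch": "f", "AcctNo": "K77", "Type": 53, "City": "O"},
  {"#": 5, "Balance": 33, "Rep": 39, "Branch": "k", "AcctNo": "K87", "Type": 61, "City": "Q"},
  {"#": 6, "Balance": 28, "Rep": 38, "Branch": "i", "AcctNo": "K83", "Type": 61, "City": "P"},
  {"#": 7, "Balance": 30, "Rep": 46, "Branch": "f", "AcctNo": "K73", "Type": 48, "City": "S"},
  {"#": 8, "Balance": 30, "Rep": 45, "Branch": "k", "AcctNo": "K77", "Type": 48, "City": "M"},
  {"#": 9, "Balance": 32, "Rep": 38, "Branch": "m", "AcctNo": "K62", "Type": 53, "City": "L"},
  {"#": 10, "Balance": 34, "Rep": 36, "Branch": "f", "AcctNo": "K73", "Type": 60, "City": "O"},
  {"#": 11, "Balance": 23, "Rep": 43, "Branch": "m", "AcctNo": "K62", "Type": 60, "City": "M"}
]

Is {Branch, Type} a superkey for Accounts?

All 11 rows have distinct {Branch, Type} values, so {Branch, Type} → (all attributes) holds and {Branch, Type} is a superkey.

Yes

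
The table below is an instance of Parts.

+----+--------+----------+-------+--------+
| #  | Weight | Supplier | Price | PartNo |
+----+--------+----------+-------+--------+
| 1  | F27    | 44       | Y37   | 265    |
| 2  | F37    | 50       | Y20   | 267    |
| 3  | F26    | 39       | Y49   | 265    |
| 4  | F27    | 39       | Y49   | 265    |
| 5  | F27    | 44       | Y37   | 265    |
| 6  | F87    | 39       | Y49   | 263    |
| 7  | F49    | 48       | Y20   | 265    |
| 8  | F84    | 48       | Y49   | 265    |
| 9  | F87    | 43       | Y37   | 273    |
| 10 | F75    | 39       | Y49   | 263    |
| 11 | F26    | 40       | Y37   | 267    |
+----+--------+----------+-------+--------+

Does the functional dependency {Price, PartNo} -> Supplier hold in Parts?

No

(Price=Y37, PartNo=265): rows 1, 5 → Supplier = 44, 44 ✓
(Price=Y20, PartNo=267): row 2 → Supplier = 50 ✓
(Price=Y49, PartNo=265): rows 3, 4, 8 → Supplier takes values {39, 48} — violation
(Price=Y49, PartNo=263): rows 6, 10 → Supplier = 39, 39 ✓
(Price=Y20, PartNo=265): row 7 → Supplier = 48 ✓
(Price=Y37, PartNo=273): row 9 → Supplier = 43 ✓
(Price=Y37, PartNo=267): row 11 → Supplier = 40 ✓
Two rows agree on {Price, PartNo} but differ on Supplier, so {Price, PartNo} -> Supplier does not hold.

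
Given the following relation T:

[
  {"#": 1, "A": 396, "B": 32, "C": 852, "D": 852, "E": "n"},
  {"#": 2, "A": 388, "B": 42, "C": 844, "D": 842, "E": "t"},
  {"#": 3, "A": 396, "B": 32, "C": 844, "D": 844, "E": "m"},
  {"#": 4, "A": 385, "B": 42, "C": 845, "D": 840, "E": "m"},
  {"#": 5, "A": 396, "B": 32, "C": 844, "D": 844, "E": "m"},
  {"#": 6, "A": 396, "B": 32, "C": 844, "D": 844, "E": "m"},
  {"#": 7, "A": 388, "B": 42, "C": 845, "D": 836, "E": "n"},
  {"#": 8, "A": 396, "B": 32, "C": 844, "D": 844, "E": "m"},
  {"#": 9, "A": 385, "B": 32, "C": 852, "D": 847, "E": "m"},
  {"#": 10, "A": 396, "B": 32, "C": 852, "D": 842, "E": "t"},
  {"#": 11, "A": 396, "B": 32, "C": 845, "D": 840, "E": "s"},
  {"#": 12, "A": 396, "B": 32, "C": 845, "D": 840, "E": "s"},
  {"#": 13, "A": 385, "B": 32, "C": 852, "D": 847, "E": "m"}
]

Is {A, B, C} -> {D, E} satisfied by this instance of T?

(A=396, B=32, C=852): rows 1, 10 → {D,E} takes values {(852, n), (842, t)} — violation
(A=388, B=42, C=844): row 2 → {D,E} = (842, t) ✓
(A=396, B=32, C=844): rows 3, 5, 6, 8 → {D,E} = (844, m), (844, m), (844, m), (844, m) ✓
(A=385, B=42, C=845): row 4 → {D,E} = (840, m) ✓
(A=388, B=42, C=845): row 7 → {D,E} = (836, n) ✓
(A=385, B=32, C=852): rows 9, 13 → {D,E} = (847, m), (847, m) ✓
(A=396, B=32, C=845): rows 11, 12 → {D,E} = (840, s), (840, s) ✓
Two rows agree on {A, B, C} but differ on {D, E}, so {A, B, C} -> {D, E} does not hold.

No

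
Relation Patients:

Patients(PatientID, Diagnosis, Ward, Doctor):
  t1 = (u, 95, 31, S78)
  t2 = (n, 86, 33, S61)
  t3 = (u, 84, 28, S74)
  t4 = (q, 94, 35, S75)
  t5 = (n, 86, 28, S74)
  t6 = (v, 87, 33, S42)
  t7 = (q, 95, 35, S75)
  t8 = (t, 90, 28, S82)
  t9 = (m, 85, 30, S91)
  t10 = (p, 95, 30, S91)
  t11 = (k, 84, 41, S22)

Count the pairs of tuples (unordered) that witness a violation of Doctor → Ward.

Doctor=S74: all 2 rows agree on Ward — 0 pairs.
Doctor=S75: all 2 rows agree on Ward — 0 pairs.
Doctor=S91: all 2 rows agree on Ward — 0 pairs.

0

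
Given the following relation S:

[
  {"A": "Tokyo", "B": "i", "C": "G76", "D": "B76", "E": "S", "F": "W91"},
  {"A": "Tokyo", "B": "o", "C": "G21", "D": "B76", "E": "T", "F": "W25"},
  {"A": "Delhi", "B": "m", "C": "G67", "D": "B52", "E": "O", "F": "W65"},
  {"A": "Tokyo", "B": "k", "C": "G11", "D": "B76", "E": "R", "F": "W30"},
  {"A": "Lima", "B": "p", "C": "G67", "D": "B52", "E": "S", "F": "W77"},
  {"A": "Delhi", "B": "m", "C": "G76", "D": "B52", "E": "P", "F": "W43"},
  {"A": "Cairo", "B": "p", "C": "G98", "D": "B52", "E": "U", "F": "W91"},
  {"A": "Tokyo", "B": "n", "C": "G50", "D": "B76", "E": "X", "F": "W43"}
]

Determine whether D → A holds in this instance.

D=B76: 4 rows → A = Tokyo, Tokyo, Tokyo, Tokyo ✓
D=B52: 4 rows → A takes values {Delhi, Lima, Cairo} — violation
Two rows agree on D but differ on A, so D → A does not hold.

No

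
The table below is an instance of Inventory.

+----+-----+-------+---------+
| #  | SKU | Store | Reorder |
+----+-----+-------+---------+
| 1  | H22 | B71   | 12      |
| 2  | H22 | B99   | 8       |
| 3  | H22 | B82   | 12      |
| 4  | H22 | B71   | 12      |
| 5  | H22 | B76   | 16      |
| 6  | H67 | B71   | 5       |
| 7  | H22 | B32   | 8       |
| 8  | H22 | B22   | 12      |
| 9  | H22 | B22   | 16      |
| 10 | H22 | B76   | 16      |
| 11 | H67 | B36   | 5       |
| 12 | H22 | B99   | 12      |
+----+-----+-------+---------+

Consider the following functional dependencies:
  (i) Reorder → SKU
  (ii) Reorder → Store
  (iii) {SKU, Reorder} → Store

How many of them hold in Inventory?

(i) Reorder → SKU: every LHS value maps to a single RHS value — holds.
(ii) Reorder → Store: Reorder=12: rows 1, 3, 4, 8, 12 → Store takes values {B71, B82, B22, B99} — violation; Reorder=8: rows 2, 7 → Store takes values {B99, B32} — violation; Reorder=16: rows 5, 9, 10 → Store takes values {B76, B22} — violation; Reorder=5: rows 6, 11 → Store takes values {B71, B36} — violation — fails.
(iii) {SKU, Reorder} → Store: (SKU=H22, Reorder=12): rows 1, 3, 4, 8, 12 → Store takes values {B71, B82, B22, B99} — violation; (SKU=H22, Reorder=8): rows 2, 7 → Store takes values {B99, B32} — violation; (SKU=H22, Reorder=16): rows 5, 9, 10 → Store takes values {B76, B22} — violation; (SKU=H67, Reorder=5): rows 6, 11 → Store takes values {B71, B36} — violation — fails.
1 of the 3 dependencies holds.

1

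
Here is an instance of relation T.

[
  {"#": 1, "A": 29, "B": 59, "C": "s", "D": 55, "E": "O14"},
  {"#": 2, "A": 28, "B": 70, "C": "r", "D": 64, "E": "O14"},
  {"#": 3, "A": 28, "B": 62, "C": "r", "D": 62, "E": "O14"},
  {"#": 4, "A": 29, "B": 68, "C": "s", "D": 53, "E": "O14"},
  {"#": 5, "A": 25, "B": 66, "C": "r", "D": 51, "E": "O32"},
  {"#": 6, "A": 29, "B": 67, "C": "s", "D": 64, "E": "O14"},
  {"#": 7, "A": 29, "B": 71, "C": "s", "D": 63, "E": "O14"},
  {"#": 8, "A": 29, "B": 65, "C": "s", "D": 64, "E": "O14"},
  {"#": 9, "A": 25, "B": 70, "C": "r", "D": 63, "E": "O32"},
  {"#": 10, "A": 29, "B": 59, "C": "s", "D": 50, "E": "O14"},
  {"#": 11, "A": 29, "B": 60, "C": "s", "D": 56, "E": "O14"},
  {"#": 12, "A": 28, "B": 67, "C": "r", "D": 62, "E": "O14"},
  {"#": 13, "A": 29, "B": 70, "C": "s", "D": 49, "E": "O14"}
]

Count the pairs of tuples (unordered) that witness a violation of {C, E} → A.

0

(C=s, E=O14): all 8 rows agree on A — 0 pairs.
(C=r, E=O14): all 3 rows agree on A — 0 pairs.
(C=r, E=O32): all 2 rows agree on A — 0 pairs.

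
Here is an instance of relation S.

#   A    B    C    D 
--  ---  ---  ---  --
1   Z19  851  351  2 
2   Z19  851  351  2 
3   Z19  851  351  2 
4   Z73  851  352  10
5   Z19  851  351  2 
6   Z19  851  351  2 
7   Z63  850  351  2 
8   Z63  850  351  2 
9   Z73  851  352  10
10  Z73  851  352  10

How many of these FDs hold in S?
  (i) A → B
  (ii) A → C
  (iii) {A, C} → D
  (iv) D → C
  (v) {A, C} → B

(i) A → B: every LHS value maps to a single RHS value — holds.
(ii) A → C: every LHS value maps to a single RHS value — holds.
(iii) {A, C} → D: every LHS value maps to a single RHS value — holds.
(iv) D → C: every LHS value maps to a single RHS value — holds.
(v) {A, C} → B: every LHS value maps to a single RHS value — holds.
5 of the 5 dependencies hold.

5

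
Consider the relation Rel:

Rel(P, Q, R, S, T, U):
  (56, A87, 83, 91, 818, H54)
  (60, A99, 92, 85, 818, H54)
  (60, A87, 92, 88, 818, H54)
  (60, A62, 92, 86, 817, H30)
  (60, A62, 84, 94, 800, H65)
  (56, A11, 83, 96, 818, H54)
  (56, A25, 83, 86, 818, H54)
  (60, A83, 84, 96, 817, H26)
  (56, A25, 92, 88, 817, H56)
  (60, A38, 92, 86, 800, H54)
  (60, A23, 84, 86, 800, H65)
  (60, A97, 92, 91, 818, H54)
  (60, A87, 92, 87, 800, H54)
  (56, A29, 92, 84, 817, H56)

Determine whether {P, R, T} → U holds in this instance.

(P=56, R=83, T=818): 3 rows → U = H54, H54, H54 ✓
(P=60, R=92, T=818): 3 rows → U = H54, H54, H54 ✓
(P=60, R=92, T=817): 1 row → U = H30 ✓
(P=60, R=84, T=800): 2 rows → U = H65, H65 ✓
(P=60, R=84, T=817): 1 row → U = H26 ✓
(P=56, R=92, T=817): 2 rows → U = H56, H56 ✓
(P=60, R=92, T=800): 2 rows → U = H54, H54 ✓
Every {P, R, T} value is associated with a single U value, so {P, R, T} → U holds.

Yes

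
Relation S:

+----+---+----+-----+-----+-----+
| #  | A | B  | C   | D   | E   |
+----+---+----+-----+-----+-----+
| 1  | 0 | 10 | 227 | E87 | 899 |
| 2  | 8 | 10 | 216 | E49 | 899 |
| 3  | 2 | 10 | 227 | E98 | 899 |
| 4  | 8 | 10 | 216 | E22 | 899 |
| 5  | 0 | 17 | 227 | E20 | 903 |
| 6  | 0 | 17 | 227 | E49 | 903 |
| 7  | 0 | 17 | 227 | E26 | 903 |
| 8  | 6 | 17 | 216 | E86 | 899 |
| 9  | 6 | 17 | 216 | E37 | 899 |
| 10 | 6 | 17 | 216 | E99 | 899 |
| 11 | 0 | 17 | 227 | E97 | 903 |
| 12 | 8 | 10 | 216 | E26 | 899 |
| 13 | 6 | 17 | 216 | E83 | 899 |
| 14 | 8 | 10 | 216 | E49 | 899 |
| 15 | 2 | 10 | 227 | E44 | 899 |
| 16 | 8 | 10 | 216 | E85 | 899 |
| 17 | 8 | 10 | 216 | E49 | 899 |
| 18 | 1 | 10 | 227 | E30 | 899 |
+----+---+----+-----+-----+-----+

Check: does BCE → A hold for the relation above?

(B=10, C=227, E=899): rows 1, 3, 15, 18 → A takes values {0, 2, 1} — violation
(B=10, C=216, E=899): rows 2, 4, 12, 14, 16, 17 → A = 8, 8, 8, 8, 8, 8 ✓
(B=17, C=227, E=903): rows 5, 6, 7, 11 → A = 0, 0, 0, 0 ✓
(B=17, C=216, E=899): rows 8, 9, 10, 13 → A = 6, 6, 6, 6 ✓
Two rows agree on BCE but differ on A, so BCE → A does not hold.

No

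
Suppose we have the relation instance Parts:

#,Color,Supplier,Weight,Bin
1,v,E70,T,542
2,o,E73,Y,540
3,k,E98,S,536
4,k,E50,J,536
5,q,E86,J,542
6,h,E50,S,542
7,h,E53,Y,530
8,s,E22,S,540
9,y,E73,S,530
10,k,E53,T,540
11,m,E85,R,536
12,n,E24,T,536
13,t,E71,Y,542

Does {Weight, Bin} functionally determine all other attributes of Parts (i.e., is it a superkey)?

Yes

All 13 rows have distinct {Weight, Bin} values, so {Weight, Bin} → (all attributes) holds and {Weight, Bin} is a superkey.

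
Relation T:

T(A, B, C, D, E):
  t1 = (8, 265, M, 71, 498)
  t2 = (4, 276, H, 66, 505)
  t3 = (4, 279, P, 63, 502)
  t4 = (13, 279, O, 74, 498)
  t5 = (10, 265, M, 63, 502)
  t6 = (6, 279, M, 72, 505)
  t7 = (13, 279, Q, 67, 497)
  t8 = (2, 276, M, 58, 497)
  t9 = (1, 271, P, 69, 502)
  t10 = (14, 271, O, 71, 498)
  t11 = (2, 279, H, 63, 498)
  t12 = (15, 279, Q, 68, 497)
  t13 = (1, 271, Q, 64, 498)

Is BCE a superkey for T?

Rows 7 and 12 have the same BCE value (B=279, C=Q, E=497) but are distinct tuples, so BCE does not determine every attribute — not a superkey.

No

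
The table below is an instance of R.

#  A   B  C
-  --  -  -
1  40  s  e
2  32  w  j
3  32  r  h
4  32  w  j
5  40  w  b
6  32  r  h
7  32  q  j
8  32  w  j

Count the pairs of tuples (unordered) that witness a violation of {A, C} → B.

(A=32, C=j): violating pairs (2,7), (4,7), (7,8) — 3 pairs.
(A=32, C=h): all 2 rows agree on B — 0 pairs.

3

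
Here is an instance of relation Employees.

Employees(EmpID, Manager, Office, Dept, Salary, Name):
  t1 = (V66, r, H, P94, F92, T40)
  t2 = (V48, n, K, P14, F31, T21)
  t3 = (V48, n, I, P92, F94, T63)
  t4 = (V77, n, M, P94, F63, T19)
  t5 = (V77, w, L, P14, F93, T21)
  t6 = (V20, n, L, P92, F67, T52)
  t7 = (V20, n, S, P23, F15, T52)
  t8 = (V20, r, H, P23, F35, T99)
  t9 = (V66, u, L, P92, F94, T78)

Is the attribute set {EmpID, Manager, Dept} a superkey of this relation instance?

Yes

All 9 rows have distinct {EmpID, Manager, Dept} values, so {EmpID, Manager, Dept} → (all attributes) holds and {EmpID, Manager, Dept} is a superkey.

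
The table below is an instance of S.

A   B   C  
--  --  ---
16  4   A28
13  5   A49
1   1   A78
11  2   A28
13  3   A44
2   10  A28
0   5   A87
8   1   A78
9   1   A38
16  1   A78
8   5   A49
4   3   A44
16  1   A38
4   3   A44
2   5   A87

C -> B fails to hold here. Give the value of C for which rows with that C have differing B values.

C=A28: 3 rows → B takes values {4, 2, 10} — violation
C=A49: 2 rows → B = 5, 5 ✓
C=A78: 3 rows → B = 1, 1, 1 ✓
C=A44: 3 rows → B = 3, 3, 3 ✓
C=A87: 2 rows → B = 5, 5 ✓
C=A38: 2 rows → B = 1, 1 ✓
The only C value with inconsistent B is C=A28.

A28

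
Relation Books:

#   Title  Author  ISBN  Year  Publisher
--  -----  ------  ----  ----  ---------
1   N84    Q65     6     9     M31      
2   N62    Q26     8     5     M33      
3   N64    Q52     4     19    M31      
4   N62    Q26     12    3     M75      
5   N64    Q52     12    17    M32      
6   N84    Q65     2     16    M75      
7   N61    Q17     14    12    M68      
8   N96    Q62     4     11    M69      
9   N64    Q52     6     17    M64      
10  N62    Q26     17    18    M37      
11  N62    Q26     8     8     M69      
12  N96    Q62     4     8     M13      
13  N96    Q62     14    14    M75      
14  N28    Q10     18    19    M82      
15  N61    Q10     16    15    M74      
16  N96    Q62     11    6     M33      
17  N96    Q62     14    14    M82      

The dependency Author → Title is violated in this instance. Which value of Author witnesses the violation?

Q10

Author=Q65: rows 1, 6 → Title = N84, N84 ✓
Author=Q26: rows 2, 4, 10, 11 → Title = N62, N62, N62, N62 ✓
Author=Q52: rows 3, 5, 9 → Title = N64, N64, N64 ✓
Author=Q17: row 7 → Title = N61 ✓
Author=Q62: rows 8, 12, 13, 16, 17 → Title = N96, N96, N96, N96, N96 ✓
Author=Q10: rows 14, 15 → Title takes values {N28, N61} — violation
The only Author value with inconsistent Title is Author=Q10.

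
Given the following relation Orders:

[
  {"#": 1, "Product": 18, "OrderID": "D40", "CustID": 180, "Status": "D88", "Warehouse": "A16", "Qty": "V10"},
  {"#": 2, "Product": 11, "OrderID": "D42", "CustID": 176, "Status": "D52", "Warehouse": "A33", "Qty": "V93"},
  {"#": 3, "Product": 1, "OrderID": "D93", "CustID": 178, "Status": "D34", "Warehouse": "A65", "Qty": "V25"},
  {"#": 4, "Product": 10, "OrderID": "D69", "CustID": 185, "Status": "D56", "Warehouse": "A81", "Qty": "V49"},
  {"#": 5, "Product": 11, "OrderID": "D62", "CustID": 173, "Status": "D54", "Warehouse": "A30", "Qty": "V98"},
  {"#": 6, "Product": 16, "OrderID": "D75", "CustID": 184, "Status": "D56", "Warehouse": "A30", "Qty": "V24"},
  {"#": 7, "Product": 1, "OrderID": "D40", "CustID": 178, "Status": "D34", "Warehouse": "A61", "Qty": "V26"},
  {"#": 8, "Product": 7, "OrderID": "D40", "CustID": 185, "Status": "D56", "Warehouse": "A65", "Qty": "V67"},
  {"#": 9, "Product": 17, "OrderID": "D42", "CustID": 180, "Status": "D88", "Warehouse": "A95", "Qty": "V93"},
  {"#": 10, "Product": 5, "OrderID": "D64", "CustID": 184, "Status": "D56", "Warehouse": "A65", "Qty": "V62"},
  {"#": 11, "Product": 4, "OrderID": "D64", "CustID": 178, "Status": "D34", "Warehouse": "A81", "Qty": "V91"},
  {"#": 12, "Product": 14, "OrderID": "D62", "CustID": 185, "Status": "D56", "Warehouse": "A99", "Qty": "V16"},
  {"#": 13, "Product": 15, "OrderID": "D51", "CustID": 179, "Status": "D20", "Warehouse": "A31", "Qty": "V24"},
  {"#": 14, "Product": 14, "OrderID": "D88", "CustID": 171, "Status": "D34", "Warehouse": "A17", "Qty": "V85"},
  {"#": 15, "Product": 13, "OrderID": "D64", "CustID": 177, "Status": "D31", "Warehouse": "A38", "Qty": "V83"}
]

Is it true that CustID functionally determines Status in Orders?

Yes

CustID=180: rows 1, 9 → Status = D88, D88 ✓
CustID=176: row 2 → Status = D52 ✓
CustID=178: rows 3, 7, 11 → Status = D34, D34, D34 ✓
CustID=185: rows 4, 8, 12 → Status = D56, D56, D56 ✓
CustID=173: row 5 → Status = D54 ✓
CustID=184: rows 6, 10 → Status = D56, D56 ✓
CustID=179: row 13 → Status = D20 ✓
CustID=171: row 14 → Status = D34 ✓
CustID=177: row 15 → Status = D31 ✓
Every CustID value is associated with a single Status value, so CustID → Status holds.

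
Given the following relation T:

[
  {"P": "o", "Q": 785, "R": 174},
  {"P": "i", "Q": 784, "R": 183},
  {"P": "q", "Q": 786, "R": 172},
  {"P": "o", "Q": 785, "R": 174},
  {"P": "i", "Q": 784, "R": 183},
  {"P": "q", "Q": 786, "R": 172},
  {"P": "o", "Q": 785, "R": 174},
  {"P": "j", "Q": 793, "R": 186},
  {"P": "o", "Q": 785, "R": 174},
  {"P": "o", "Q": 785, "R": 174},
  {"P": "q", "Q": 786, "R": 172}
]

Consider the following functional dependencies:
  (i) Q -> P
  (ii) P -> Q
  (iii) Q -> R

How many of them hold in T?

3

(i) Q -> P: every LHS value maps to a single RHS value — holds.
(ii) P -> Q: every LHS value maps to a single RHS value — holds.
(iii) Q -> R: every LHS value maps to a single RHS value — holds.
3 of the 3 dependencies hold.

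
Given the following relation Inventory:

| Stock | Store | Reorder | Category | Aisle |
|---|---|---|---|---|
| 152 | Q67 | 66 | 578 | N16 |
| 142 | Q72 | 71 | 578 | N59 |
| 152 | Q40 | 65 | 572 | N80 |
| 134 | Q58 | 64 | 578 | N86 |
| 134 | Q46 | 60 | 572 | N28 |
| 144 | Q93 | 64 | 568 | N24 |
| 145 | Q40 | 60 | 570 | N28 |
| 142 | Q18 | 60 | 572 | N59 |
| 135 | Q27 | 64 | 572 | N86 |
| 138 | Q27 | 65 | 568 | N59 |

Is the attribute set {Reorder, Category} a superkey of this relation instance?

No

Two distinct rows share (Reorder=60, Category=572), so {Reorder, Category} does not determine every attribute — not a superkey.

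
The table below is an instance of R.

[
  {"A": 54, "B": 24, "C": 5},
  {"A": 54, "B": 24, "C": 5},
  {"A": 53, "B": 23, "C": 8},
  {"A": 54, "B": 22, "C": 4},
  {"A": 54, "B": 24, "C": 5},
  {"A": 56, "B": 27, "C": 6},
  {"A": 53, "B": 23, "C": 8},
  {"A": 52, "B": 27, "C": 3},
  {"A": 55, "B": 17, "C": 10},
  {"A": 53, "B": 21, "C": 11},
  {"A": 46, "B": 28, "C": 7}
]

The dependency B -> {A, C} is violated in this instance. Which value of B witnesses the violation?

27

B=24: 3 rows → {A,C} = (54, 5), (54, 5), (54, 5) ✓
B=23: 2 rows → {A,C} = (53, 8), (53, 8) ✓
B=22: 1 row → {A,C} = (54, 4) ✓
B=27: 2 rows → {A,C} takes values {(56, 6), (52, 3)} — violation
B=17: 1 row → {A,C} = (55, 10) ✓
B=21: 1 row → {A,C} = (53, 11) ✓
B=28: 1 row → {A,C} = (46, 7) ✓
The only B value with inconsistent RHS is B=27.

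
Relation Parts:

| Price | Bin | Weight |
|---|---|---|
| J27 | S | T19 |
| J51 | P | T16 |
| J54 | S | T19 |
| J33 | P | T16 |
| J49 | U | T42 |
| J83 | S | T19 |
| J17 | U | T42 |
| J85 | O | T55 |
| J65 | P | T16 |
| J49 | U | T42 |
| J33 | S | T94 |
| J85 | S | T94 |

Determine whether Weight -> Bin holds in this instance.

Weight=T19: 3 rows → Bin = S, S, S ✓
Weight=T16: 3 rows → Bin = P, P, P ✓
Weight=T42: 3 rows → Bin = U, U, U ✓
Weight=T55: 1 row → Bin = O ✓
Weight=T94: 2 rows → Bin = S, S ✓
Every Weight value is associated with a single Bin value, so Weight -> Bin holds.

Yes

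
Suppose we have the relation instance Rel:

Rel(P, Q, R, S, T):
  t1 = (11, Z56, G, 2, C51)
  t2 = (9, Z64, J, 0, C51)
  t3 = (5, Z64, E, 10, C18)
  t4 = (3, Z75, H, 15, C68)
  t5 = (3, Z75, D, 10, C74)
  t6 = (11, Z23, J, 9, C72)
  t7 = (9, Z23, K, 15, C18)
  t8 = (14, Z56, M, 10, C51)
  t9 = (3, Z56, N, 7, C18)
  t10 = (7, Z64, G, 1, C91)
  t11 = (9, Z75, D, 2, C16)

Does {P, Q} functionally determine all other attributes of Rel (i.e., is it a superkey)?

Rows 4 and 5 have the same {P, Q} value (P=3, Q=Z75) but are distinct tuples, so {P, Q} does not determine every attribute — not a superkey.

No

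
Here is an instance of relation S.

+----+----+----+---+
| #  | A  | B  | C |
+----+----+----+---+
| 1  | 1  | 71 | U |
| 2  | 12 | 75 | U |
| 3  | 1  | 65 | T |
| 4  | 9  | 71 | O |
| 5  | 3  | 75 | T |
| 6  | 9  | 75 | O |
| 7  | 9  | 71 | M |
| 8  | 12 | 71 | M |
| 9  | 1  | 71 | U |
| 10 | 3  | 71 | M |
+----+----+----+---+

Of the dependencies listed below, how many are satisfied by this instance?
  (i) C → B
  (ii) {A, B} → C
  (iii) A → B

(i) C → B: C=U: rows 1, 2, 9 → B takes values {71, 75} — violation; C=T: rows 3, 5 → B takes values {65, 75} — violation; C=O: rows 4, 6 → B takes values {71, 75} — violation — fails.
(ii) {A, B} → C: (A=9, B=71): rows 4, 7 → C takes values {O, M} — violation — fails.
(iii) A → B: A=1: rows 1, 3, 9 → B takes values {71, 65} — violation; A=12: rows 2, 8 → B takes values {75, 71} — violation; A=9: rows 4, 6, 7 → B takes values {71, 75} — violation; A=3: rows 5, 10 → B takes values {75, 71} — violation — fails.
None of the 3 dependencies hold.

0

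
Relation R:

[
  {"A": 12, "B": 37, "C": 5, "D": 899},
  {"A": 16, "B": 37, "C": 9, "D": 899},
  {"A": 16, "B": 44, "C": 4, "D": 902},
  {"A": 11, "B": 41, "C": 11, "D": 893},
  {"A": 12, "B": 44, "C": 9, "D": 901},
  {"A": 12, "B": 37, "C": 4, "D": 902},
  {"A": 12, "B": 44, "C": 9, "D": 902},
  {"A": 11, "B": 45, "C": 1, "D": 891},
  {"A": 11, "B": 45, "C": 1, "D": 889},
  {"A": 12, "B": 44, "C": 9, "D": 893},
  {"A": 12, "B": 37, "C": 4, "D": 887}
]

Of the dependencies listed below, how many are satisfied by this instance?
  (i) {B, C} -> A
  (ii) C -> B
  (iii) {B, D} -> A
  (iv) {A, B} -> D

1

(i) {B, C} -> A: every LHS value maps to a single RHS value — holds.
(ii) C -> B: C=9: 4 rows → B takes values {37, 44} — violation; C=4: 3 rows → B takes values {44, 37} — violation — fails.
(iii) {B, D} -> A: (B=37, D=899): 2 rows → A takes values {12, 16} — violation; (B=44, D=902): 2 rows → A takes values {16, 12} — violation — fails.
(iv) {A, B} -> D: (A=12, B=37): 3 rows → D takes values {899, 902, 887} — violation; (A=12, B=44): 3 rows → D takes values {901, 902, 893} — violation; (A=11, B=45): 2 rows → D takes values {891, 889} — violation — fails.
1 of the 4 dependencies holds.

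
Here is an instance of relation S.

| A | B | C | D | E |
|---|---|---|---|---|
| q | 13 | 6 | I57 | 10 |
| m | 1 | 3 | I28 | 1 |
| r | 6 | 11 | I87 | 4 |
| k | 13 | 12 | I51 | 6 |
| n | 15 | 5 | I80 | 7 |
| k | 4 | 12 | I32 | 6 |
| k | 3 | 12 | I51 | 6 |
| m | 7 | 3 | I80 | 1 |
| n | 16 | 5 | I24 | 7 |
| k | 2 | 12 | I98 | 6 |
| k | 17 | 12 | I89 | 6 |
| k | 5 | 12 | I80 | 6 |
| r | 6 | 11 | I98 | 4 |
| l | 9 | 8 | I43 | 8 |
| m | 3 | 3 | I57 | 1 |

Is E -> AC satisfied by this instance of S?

E=10: 1 row → {A,C} = (q, 6) ✓
E=1: 3 rows → {A,C} = (m, 3), (m, 3), (m, 3) ✓
E=4: 2 rows → {A,C} = (r, 11), (r, 11) ✓
E=6: 6 rows → {A,C} = (k, 12), (k, 12), (k, 12), (k, 12), (k, 12), (k, 12) ✓
E=7: 2 rows → {A,C} = (n, 5), (n, 5) ✓
E=8: 1 row → {A,C} = (l, 8) ✓
Every E value is associated with a single AC value, so E -> AC holds.

Yes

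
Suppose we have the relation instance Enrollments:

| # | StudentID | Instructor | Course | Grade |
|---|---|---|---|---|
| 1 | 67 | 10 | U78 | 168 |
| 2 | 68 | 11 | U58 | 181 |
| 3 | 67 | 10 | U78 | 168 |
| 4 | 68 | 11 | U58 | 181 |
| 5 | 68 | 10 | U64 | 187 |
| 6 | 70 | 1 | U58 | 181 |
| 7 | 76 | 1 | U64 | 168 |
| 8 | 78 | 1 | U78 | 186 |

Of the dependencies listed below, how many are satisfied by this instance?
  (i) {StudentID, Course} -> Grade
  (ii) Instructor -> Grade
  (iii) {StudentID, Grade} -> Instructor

2

(i) {StudentID, Course} -> Grade: every LHS value maps to a single RHS value — holds.
(ii) Instructor -> Grade: Instructor=10: rows 1, 3, 5 → Grade takes values {168, 187} — violation; Instructor=1: rows 6, 7, 8 → Grade takes values {181, 168, 186} — violation — fails.
(iii) {StudentID, Grade} -> Instructor: every LHS value maps to a single RHS value — holds.
2 of the 3 dependencies hold.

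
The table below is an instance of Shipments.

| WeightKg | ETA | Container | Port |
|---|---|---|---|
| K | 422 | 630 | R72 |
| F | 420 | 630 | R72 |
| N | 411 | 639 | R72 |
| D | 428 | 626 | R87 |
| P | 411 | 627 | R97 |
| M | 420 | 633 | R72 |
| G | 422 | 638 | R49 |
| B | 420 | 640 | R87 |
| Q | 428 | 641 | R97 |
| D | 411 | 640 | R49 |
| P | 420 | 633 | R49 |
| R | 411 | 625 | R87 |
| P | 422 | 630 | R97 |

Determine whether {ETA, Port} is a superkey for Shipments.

No

Two distinct rows share (ETA=420, Port=R72), so {ETA, Port} does not determine every attribute — not a superkey.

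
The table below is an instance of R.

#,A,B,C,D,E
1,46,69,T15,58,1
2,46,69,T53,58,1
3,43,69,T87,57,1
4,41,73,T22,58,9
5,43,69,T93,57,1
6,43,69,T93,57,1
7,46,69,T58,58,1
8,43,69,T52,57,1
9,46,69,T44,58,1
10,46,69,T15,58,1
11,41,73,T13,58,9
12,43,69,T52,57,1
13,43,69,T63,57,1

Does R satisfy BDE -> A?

Yes

(B=69, D=58, E=1): rows 1, 2, 7, 9, 10 → A = 46, 46, 46, 46, 46 ✓
(B=69, D=57, E=1): rows 3, 5, 6, 8, 12, 13 → A = 43, 43, 43, 43, 43, 43 ✓
(B=73, D=58, E=9): rows 4, 11 → A = 41, 41 ✓
Every BDE value is associated with a single A value, so BDE -> A holds.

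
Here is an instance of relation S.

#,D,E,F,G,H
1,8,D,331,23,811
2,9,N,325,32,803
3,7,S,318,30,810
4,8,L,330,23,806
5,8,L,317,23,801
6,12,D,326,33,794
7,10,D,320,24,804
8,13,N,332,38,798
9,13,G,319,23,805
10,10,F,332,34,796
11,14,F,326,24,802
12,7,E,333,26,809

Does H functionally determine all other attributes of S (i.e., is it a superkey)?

Yes

All 12 rows have distinct H values, so H → (all attributes) holds and H is a superkey.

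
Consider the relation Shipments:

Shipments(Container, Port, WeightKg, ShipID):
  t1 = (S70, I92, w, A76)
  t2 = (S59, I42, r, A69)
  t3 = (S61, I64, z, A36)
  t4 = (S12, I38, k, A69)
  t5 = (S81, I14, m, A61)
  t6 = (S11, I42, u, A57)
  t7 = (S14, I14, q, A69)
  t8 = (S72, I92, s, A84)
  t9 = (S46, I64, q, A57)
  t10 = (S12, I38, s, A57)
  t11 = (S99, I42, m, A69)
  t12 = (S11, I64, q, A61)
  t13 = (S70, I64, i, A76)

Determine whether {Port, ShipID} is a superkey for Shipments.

No

Rows 2 and 11 have the same {Port, ShipID} value (Port=I42, ShipID=A69) but are distinct tuples, so {Port, ShipID} does not determine every attribute — not a superkey.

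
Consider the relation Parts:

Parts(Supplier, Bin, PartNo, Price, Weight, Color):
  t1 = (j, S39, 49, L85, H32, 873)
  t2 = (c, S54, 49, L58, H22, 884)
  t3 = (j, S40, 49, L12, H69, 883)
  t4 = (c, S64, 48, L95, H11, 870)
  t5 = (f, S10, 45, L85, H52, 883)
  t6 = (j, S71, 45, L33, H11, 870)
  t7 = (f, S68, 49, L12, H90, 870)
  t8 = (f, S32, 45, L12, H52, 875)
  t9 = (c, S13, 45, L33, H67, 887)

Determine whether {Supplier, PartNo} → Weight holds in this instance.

(Supplier=j, PartNo=49): rows 1, 3 → Weight takes values {H32, H69} — violation
(Supplier=c, PartNo=49): row 2 → Weight = H22 ✓
(Supplier=c, PartNo=48): row 4 → Weight = H11 ✓
(Supplier=f, PartNo=45): rows 5, 8 → Weight = H52, H52 ✓
(Supplier=j, PartNo=45): row 6 → Weight = H11 ✓
(Supplier=f, PartNo=49): row 7 → Weight = H90 ✓
(Supplier=c, PartNo=45): row 9 → Weight = H67 ✓
Two rows agree on {Supplier, PartNo} but differ on Weight, so {Supplier, PartNo} → Weight does not hold.

No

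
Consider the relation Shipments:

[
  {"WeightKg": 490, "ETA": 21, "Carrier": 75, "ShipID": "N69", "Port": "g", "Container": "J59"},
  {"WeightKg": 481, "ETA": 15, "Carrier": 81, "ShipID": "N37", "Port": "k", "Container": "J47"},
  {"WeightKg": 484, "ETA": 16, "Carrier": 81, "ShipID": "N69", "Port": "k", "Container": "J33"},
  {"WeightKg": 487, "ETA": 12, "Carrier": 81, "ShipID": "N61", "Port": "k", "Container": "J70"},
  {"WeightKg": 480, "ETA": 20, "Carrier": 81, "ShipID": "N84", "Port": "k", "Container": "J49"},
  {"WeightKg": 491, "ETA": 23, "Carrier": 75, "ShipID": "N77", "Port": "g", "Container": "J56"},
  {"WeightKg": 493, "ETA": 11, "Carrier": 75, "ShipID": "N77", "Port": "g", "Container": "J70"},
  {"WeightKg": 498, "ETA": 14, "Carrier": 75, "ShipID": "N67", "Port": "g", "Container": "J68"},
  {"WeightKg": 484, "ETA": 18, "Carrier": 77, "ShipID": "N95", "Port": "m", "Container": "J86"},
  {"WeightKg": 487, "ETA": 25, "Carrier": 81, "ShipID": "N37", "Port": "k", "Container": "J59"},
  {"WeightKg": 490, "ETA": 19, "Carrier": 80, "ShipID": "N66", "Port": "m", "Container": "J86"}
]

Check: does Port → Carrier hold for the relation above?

Port=g: 4 rows → Carrier = 75, 75, 75, 75 ✓
Port=k: 5 rows → Carrier = 81, 81, 81, 81, 81 ✓
Port=m: 2 rows → Carrier takes values {77, 80} — violation
Two rows agree on Port but differ on Carrier, so Port → Carrier does not hold.

No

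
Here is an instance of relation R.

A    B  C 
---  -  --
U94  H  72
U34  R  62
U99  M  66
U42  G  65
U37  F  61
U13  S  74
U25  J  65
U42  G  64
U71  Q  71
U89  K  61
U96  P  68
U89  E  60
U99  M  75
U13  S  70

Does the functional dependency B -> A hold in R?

Yes

B=H: 1 row → A = U94 ✓
B=R: 1 row → A = U34 ✓
B=M: 2 rows → A = U99, U99 ✓
B=G: 2 rows → A = U42, U42 ✓
B=F: 1 row → A = U37 ✓
B=S: 2 rows → A = U13, U13 ✓
B=J: 1 row → A = U25 ✓
B=Q: 1 row → A = U71 ✓
B=K: 1 row → A = U89 ✓
B=P: 1 row → A = U96 ✓
B=E: 1 row → A = U89 ✓
Every B value is associated with a single A value, so B -> A holds.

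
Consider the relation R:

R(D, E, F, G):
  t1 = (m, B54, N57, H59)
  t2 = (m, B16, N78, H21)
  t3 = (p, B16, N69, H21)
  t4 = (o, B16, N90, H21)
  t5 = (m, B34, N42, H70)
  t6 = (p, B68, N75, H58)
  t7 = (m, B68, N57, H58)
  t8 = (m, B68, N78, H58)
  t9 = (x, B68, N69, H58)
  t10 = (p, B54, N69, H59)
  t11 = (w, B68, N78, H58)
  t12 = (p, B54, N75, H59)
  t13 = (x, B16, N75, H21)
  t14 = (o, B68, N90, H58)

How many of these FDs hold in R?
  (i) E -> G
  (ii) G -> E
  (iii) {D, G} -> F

(i) E -> G: every LHS value maps to a single RHS value — holds.
(ii) G -> E: every LHS value maps to a single RHS value — holds.
(iii) {D, G} -> F: (D=m, G=H58): rows 7, 8 → F takes values {N57, N78} — violation; (D=p, G=H59): rows 10, 12 → F takes values {N69, N75} — violation — fails.
2 of the 3 dependencies hold.

2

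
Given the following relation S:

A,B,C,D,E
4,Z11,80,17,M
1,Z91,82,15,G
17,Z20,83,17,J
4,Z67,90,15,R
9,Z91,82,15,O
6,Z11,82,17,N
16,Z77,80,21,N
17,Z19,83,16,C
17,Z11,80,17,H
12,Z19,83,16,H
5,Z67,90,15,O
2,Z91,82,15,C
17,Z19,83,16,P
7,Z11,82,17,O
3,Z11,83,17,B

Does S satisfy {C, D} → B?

No

(C=80, D=17): 2 rows → B = Z11, Z11 ✓
(C=82, D=15): 3 rows → B = Z91, Z91, Z91 ✓
(C=83, D=17): 2 rows → B takes values {Z20, Z11} — violation
(C=90, D=15): 2 rows → B = Z67, Z67 ✓
(C=82, D=17): 2 rows → B = Z11, Z11 ✓
(C=80, D=21): 1 row → B = Z77 ✓
(C=83, D=16): 3 rows → B = Z19, Z19, Z19 ✓
Two rows agree on {C, D} but differ on B, so {C, D} → B does not hold.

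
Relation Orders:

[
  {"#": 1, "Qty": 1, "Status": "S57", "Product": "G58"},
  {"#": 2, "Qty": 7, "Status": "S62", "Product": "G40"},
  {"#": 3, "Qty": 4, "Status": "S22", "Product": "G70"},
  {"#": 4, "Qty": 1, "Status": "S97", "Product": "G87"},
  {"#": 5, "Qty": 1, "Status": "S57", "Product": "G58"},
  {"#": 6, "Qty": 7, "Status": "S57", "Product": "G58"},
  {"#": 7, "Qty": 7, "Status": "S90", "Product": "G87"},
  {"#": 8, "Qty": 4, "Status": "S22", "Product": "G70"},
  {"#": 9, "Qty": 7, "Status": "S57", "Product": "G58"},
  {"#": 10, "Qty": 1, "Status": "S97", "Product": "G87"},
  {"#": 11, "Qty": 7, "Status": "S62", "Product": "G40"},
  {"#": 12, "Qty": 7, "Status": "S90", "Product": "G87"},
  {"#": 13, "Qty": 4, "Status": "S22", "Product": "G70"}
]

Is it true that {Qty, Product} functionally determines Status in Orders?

(Qty=1, Product=G58): rows 1, 5 → Status = S57, S57 ✓
(Qty=7, Product=G40): rows 2, 11 → Status = S62, S62 ✓
(Qty=4, Product=G70): rows 3, 8, 13 → Status = S22, S22, S22 ✓
(Qty=1, Product=G87): rows 4, 10 → Status = S97, S97 ✓
(Qty=7, Product=G58): rows 6, 9 → Status = S57, S57 ✓
(Qty=7, Product=G87): rows 7, 12 → Status = S90, S90 ✓
Every {Qty, Product} value is associated with a single Status value, so {Qty, Product} → Status holds.

Yes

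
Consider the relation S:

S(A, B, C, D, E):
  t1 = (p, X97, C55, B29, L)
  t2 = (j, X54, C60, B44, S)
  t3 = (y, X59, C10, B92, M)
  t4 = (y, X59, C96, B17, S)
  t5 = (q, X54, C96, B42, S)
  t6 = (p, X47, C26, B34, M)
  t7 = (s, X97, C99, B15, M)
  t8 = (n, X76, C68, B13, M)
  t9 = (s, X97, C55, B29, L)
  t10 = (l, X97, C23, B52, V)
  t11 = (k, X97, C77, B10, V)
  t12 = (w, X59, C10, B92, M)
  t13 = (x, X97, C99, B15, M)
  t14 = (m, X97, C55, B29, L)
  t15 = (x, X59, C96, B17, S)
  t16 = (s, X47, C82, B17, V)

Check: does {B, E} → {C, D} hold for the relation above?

(B=X97, E=L): rows 1, 9, 14 → {C,D} = (C55, B29), (C55, B29), (C55, B29) ✓
(B=X54, E=S): rows 2, 5 → {C,D} takes values {(C60, B44), (C96, B42)} — violation
(B=X59, E=M): rows 3, 12 → {C,D} = (C10, B92), (C10, B92) ✓
(B=X59, E=S): rows 4, 15 → {C,D} = (C96, B17), (C96, B17) ✓
(B=X47, E=M): row 6 → {C,D} = (C26, B34) ✓
(B=X97, E=M): rows 7, 13 → {C,D} = (C99, B15), (C99, B15) ✓
(B=X76, E=M): row 8 → {C,D} = (C68, B13) ✓
(B=X97, E=V): rows 10, 11 → {C,D} takes values {(C23, B52), (C77, B10)} — violation
(B=X47, E=V): row 16 → {C,D} = (C82, B17) ✓
Two rows agree on {B, E} but differ on {C, D}, so {B, E} → {C, D} does not hold.

No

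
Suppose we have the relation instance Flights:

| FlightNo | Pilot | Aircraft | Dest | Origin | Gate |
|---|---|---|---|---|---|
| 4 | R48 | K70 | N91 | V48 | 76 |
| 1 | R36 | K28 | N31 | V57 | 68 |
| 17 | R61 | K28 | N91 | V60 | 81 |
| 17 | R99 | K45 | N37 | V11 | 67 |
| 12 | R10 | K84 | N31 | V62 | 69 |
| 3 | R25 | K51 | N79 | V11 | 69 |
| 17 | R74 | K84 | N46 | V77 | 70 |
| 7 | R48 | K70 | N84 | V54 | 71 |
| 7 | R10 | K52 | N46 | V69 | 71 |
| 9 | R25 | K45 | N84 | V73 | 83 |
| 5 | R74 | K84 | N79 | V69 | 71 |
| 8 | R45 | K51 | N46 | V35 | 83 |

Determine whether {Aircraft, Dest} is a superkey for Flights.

All 12 rows have distinct {Aircraft, Dest} values, so {Aircraft, Dest} → (all attributes) holds and {Aircraft, Dest} is a superkey.

Yes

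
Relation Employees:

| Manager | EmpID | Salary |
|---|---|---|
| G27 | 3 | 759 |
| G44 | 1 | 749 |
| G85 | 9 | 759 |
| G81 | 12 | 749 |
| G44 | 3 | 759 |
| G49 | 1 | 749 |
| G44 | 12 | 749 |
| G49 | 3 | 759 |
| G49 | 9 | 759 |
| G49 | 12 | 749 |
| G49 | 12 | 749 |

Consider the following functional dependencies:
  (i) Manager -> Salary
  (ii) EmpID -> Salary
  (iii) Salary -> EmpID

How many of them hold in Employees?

1

(i) Manager -> Salary: Manager=G44: 3 rows → Salary takes values {749, 759} — violation; Manager=G49: 5 rows → Salary takes values {749, 759} — violation — fails.
(ii) EmpID -> Salary: every LHS value maps to a single RHS value — holds.
(iii) Salary -> EmpID: Salary=759: 5 rows → EmpID takes values {3, 9} — violation; Salary=749: 6 rows → EmpID takes values {1, 12} — violation — fails.
1 of the 3 dependencies holds.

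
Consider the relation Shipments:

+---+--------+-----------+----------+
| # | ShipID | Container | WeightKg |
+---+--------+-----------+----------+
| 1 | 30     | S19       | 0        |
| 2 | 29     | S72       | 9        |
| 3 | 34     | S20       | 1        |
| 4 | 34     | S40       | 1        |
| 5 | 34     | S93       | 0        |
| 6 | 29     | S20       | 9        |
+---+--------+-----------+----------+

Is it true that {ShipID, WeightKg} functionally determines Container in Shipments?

(ShipID=30, WeightKg=0): row 1 → Container = S19 ✓
(ShipID=29, WeightKg=9): rows 2, 6 → Container takes values {S72, S20} — violation
(ShipID=34, WeightKg=1): rows 3, 4 → Container takes values {S20, S40} — violation
(ShipID=34, WeightKg=0): row 5 → Container = S93 ✓
Two rows agree on {ShipID, WeightKg} but differ on Container, so {ShipID, WeightKg} → Container does not hold.

No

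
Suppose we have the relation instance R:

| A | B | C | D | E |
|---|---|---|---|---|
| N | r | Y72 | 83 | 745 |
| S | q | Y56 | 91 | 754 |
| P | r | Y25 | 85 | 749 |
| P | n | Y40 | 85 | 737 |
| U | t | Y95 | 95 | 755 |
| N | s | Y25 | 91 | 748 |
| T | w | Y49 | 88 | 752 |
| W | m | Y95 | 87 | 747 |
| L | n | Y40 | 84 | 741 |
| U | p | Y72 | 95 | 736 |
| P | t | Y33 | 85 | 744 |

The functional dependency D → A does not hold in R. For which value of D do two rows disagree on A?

91

D=83: 1 row → A = N ✓
D=91: 2 rows → A takes values {S, N} — violation
D=85: 3 rows → A = P, P, P ✓
D=95: 2 rows → A = U, U ✓
D=88: 1 row → A = T ✓
D=87: 1 row → A = W ✓
D=84: 1 row → A = L ✓
The only D value with inconsistent A is D=91.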